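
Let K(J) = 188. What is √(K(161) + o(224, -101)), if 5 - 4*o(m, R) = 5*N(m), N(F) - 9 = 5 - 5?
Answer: √178 ≈ 13.342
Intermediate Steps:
N(F) = 9 (N(F) = 9 + (5 - 5) = 9 + 0 = 9)
o(m, R) = -10 (o(m, R) = 5/4 - 5*9/4 = 5/4 - ¼*45 = 5/4 - 45/4 = -10)
√(K(161) + o(224, -101)) = √(188 - 10) = √178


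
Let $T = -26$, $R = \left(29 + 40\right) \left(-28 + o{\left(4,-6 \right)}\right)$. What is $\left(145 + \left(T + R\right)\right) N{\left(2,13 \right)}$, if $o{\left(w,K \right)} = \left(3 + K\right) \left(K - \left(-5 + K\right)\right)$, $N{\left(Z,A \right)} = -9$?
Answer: $25632$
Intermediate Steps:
$o{\left(w,K \right)} = 15 + 5 K$ ($o{\left(w,K \right)} = \left(3 + K\right) 5 = 15 + 5 K$)
$R = -2967$ ($R = \left(29 + 40\right) \left(-28 + \left(15 + 5 \left(-6\right)\right)\right) = 69 \left(-28 + \left(15 - 30\right)\right) = 69 \left(-28 - 15\right) = 69 \left(-43\right) = -2967$)
$\left(145 + \left(T + R\right)\right) N{\left(2,13 \right)} = \left(145 - 2993\right) \left(-9\right) = \left(-2848\right) \left(-9\right) = 25632$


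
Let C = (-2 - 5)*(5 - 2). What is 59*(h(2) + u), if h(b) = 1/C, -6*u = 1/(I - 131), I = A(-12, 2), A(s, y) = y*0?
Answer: -5015/1834 ≈ -2.7345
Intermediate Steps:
A(s, y) = 0
I = 0
u = 1/786 (u = -1/(6*(0 - 131)) = -⅙/(-131) = -⅙*(-1/131) = 1/786 ≈ 0.0012723)
C = -21 (C = -7*3 = -21)
h(b) = -1/21 (h(b) = 1/(-21) = -1/21)
59*(h(2) + u) = 59*(-1/21 + 1/786) = 59*(-85/1834) = -5015/1834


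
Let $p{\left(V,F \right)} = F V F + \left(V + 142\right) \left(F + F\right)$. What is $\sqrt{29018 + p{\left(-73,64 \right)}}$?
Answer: $i \sqrt{261158} \approx 511.04 i$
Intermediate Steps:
$p{\left(V,F \right)} = V F^{2} + 2 F \left(142 + V\right)$ ($p{\left(V,F \right)} = V F^{2} + \left(142 + V\right) 2 F = V F^{2} + 2 F \left(142 + V\right)$)
$\sqrt{29018 + p{\left(-73,64 \right)}} = \sqrt{29018 + 64 \left(284 + 2 \left(-73\right) + 64 \left(-73\right)\right)} = \sqrt{29018 + 64 \left(284 - 146 - 4672\right)} = \sqrt{29018 + 64 \left(-4534\right)} = \sqrt{29018 - 290176} = \sqrt{-261158} = i \sqrt{261158}$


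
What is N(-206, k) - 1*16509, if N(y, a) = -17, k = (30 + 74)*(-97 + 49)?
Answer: -16526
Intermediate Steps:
k = -4992 (k = 104*(-48) = -4992)
N(-206, k) - 1*16509 = -17 - 1*16509 = -17 - 16509 = -16526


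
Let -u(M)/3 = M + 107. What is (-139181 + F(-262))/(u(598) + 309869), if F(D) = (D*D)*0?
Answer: -139181/307754 ≈ -0.45225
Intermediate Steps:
u(M) = -321 - 3*M (u(M) = -3*(M + 107) = -3*(107 + M) = -321 - 3*M)
F(D) = 0 (F(D) = D²*0 = 0)
(-139181 + F(-262))/(u(598) + 309869) = (-139181 + 0)/((-321 - 3*598) + 309869) = -139181/((-321 - 1794) + 309869) = -139181/(-2115 + 309869) = -139181/307754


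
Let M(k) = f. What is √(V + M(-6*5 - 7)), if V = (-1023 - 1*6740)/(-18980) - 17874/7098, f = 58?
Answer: √246643176815/66430 ≈ 7.4760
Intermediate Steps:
M(k) = 58
V = -3642907/1727180 (V = (-1023 - 6740)*(-1/18980) - 17874*1/7098 = -7763*(-1/18980) - 2979/1183 = 7763/18980 - 2979/1183 = -3642907/1727180 ≈ -2.1092)
√(V + M(-6*5 - 7)) = √(-3642907/1727180 + 58) = √(96533533/1727180) = √246643176815/66430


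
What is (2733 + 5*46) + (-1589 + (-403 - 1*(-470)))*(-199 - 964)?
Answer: 1773049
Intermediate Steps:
(2733 + 5*46) + (-1589 + (-403 - 1*(-470)))*(-199 - 964) = (2733 + 230) + (-1589 + (-403 + 470))*(-1163) = 2963 + (-1589 + 67)*(-1163) = 2963 - 1522*(-1163) = 2963 + 1770086 = 1773049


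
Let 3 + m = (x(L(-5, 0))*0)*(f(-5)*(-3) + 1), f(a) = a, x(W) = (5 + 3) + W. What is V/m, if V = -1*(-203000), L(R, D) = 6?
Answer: -203000/3 ≈ -67667.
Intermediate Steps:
x(W) = 8 + W
V = 203000
m = -3 (m = -3 + ((8 + 6)*0)*(-5*(-3) + 1) = -3 + (14*0)*(15 + 1) = -3 + 0*16 = -3 + 0 = -3)
V/m = 203000/(-3) = 203000*(-⅓) = -203000/3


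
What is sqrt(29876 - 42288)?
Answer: 2*I*sqrt(3103) ≈ 111.41*I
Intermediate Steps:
sqrt(29876 - 42288) = sqrt(-12412) = 2*I*sqrt(3103)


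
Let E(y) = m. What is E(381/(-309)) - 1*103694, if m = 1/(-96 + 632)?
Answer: -55579983/536 ≈ -1.0369e+5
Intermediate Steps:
m = 1/536 ≈ 0.0018657
E(y) = 1/536
E(381/(-309)) - 1*103694 = 1/536 - 1*103694 = 1/536 - 103694 = -55579983/536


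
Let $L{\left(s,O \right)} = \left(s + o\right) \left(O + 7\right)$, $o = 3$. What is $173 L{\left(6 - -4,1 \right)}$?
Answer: $17992$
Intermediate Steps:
$L{\left(s,O \right)} = \left(3 + s\right) \left(7 + O\right)$ ($L{\left(s,O \right)} = \left(s + 3\right) \left(O + 7\right) = \left(3 + s\right) \left(7 + O\right)$)
$173 L{\left(6 - -4,1 \right)} = 173 \left(21 + 3 \cdot 1 + 7 \left(6 - -4\right) + 1 \left(6 - -4\right)\right) = 173 \left(21 + 3 + 7 \left(6 + 4\right) + 1 \left(6 + 4\right)\right) = 173 \left(21 + 3 + 7 \cdot 10 + 1 \cdot 10\right) = 173 \left(21 + 3 + 70 + 10\right) = 173 \cdot 104 = 17992$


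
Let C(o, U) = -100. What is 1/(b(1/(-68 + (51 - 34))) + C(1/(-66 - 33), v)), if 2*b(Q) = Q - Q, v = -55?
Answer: -1/100 ≈ -0.010000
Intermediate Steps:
b(Q) = 0 (b(Q) = (Q - Q)/2 = (1/2)*0 = 0)
1/(b(1/(-68 + (51 - 34))) + C(1/(-66 - 33), v)) = 1/(0 - 100) = 1/(-100) = -1/100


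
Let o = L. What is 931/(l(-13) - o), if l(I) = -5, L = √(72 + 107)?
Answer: 665/22 - 133*√179/22 ≈ -50.655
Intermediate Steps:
L = √179 ≈ 13.379
o = √179 ≈ 13.379
931/(l(-13) - o) = 931/(-5 - √179)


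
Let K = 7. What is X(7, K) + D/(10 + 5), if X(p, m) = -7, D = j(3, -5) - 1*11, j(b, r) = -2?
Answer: -118/15 ≈ -7.8667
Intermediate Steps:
D = -13 (D = -2 - 1*11 = -2 - 11 = -13)
X(7, K) + D/(10 + 5) = -7 - 13/(10 + 5) = -7 - 13/15 = -118/15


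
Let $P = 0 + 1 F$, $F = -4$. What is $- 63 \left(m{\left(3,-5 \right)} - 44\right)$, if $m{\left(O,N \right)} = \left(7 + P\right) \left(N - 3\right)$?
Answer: $4284$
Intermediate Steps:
$P = -4$ ($P = 0 + 1 \left(-4\right) = 0 - 4 = -4$)
$m{\left(O,N \right)} = -9 + 3 N$ ($m{\left(O,N \right)} = \left(7 - 4\right) \left(N - 3\right) = 3 \left(-3 + N\right) = -9 + 3 N$)
$- 63 \left(m{\left(3,-5 \right)} - 44\right) = - 63 \left(\left(-9 + 3 \left(-5\right)\right) - 44\right) = - 63 \left(\left(-9 - 15\right) - 44\right) = - 63 \left(-24 - 44\right) = \left(-63\right) \left(-68\right) = 4284$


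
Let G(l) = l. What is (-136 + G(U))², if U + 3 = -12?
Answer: 22801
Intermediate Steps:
U = -15 (U = -3 - 12 = -15)
(-136 + G(U))² = (-136 - 15)² = (-151)² = 22801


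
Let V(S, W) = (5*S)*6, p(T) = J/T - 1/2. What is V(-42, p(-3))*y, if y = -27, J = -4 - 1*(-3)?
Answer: 34020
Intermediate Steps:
J = -1 (J = -4 + 3 = -1)
p(T) = -½ - 1/T (p(T) = -1/T - 1/2 = -1/T - 1*½ = -1/T - ½ = -½ - 1/T)
V(S, W) = 30*S
V(-42, p(-3))*y = (30*(-42))*(-27) = -1260*(-27) = 34020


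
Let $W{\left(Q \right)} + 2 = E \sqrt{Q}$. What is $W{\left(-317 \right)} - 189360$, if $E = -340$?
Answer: $-189362 - 340 i \sqrt{317} \approx -1.8936 \cdot 10^{5} - 6053.5 i$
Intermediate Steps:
$W{\left(Q \right)} = -2 - 340 \sqrt{Q}$
$W{\left(-317 \right)} - 189360 = \left(-2 - 340 \sqrt{-317}\right) - 189360 = \left(-2 - 340 i \sqrt{317}\right) - 189360 = -189362 - 340 i \sqrt{317}$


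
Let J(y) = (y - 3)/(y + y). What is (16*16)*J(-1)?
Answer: 512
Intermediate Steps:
J(y) = (-3 + y)/(2*y) (J(y) = (-3 + y)/((2*y)) = (-3 + y)*(1/(2*y)) = (-3 + y)/(2*y))
(16*16)*J(-1) = (16*16)*((1/2)*(-3 - 1)/(-1)) = 256*((1/2)*(-1)*(-4)) = 256*2 = 512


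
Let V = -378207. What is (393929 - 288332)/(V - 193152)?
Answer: -35199/190453 ≈ -0.18482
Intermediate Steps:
(393929 - 288332)/(V - 193152) = (393929 - 288332)/(-378207 - 193152) = 105597/(-571359) = 105597*(-1/571359) = -35199/190453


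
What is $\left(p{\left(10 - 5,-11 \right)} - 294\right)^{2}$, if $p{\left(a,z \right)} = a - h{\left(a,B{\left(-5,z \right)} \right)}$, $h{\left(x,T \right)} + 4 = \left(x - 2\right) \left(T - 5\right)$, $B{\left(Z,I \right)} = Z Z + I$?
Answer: $97344$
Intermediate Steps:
$B{\left(Z,I \right)} = I + Z^{2}$ ($B{\left(Z,I \right)} = Z^{2} + I = I + Z^{2}$)
$h{\left(x,T \right)} = -4 + \left(-5 + T\right) \left(-2 + x\right)$ ($h{\left(x,T \right)} = -4 + \left(x - 2\right) \left(T - 5\right) = -4 + \left(-2 + x\right) \left(-5 + T\right) = -4 + \left(-5 + T\right) \left(-2 + x\right)$)
$p{\left(a,z \right)} = 44 + 2 z + 6 a - a \left(25 + z\right)$ ($p{\left(a,z \right)} = a - \left(6 - 5 a - 2 \left(z + \left(-5\right)^{2}\right) + \left(z + \left(-5\right)^{2}\right) a\right) = a - \left(6 - 5 a - 2 \left(z + 25\right) + \left(z + 25\right) a\right) = a - \left(6 - 5 a - 2 \left(25 + z\right) + \left(25 + z\right) a\right) = a - \left(6 - 5 a - \left(50 + 2 z\right) + a \left(25 + z\right)\right) = a - \left(-44 - 5 a - 2 z + a \left(25 + z\right)\right) = a + \left(44 + 2 z + 5 a - a \left(25 + z\right)\right) = 44 + 2 z + 6 a - a \left(25 + z\right)$)
$\left(p{\left(10 - 5,-11 \right)} - 294\right)^{2} = \left(\left(44 - 19 \left(10 - 5\right) + 2 \left(-11\right) - \left(10 - 5\right) \left(-11\right)\right) - 294\right)^{2} = \left(\left(44 - 95 - 22 - 5 \left(-11\right)\right) - 294\right)^{2} = \left(\left(44 - 95 - 22 + 55\right) - 294\right)^{2} = \left(-18 - 294\right)^{2} = \left(-312\right)^{2} = 97344$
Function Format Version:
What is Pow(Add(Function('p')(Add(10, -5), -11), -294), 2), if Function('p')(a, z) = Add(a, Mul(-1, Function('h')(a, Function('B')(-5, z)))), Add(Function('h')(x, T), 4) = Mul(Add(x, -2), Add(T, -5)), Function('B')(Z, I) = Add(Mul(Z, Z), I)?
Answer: 97344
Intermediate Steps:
Function('B')(Z, I) = Add(I, Pow(Z, 2)) (Function('B')(Z, I) = Add(Pow(Z, 2), I) = Add(I, Pow(Z, 2)))
Function('h')(x, T) = Add(-4, Mul(Add(-5, T), Add(-2, x))) (Function('h')(x, T) = Add(-4, Mul(Add(x, -2), Add(T, -5))) = Add(-4, Mul(Add(-2, x), Add(-5, T))) = Add(-4, Mul(Add(-5, T), Add(-2, x))))
Function('p')(a, z) = Add(44, Mul(2, z), Mul(6, a), Mul(-1, a, Add(25, z))) (Function('p')(a, z) = Add(a, Mul(-1, Add(6, Mul(-5, a), Mul(-2, Add(z, Pow(-5, 2))), Mul(Add(z, Pow(-5, 2)), a)))) = Add(a, Mul(-1, Add(6, Mul(-5, a), Mul(-2, Add(z, 25)), Mul(Add(z, 25), a)))) = Add(a, Mul(-1, Add(6, Mul(-5, a), Mul(-2, Add(25, z)), Mul(Add(25, z), a)))) = Add(a, Mul(-1, Add(6, Mul(-5, a), Add(-50, Mul(-2, z)), Mul(a, Add(25, z))))) = Add(a, Mul(-1, Add(-44, Mul(-5, a), Mul(-2, z), Mul(a, Add(25, z))))) = Add(a, Add(44, Mul(2, z), Mul(5, a), Mul(-1, a, Add(25, z)))) = Add(44, Mul(2, z), Mul(6, a), Mul(-1, a, Add(25, z))))
Pow(Add(Function('p')(Add(10, -5), -11), -294), 2) = Pow(Add(Add(44, Mul(-19, Add(10, -5)), Mul(2, -11), Mul(-1, Add(10, -5), -11)), -294), 2) = Pow(Add(Add(44, Mul(-19, 5), -22, Mul(-1, 5, -11)), -294), 2) = Pow(Add(Add(44, -95, -22, 55), -294), 2) = Pow(Add(-18, -294), 2) = Pow(-312, 2) = 97344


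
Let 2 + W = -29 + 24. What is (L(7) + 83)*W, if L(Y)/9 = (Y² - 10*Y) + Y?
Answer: 301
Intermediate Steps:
L(Y) = -81*Y + 9*Y² (L(Y) = 9*((Y² - 10*Y) + Y) = 9*(Y² - 9*Y) = -81*Y + 9*Y²)
W = -7 (W = -2 + (-29 + 24) = -2 - 5 = -7)
(L(7) + 83)*W = (9*7*(-9 + 7) + 83)*(-7) = (9*7*(-2) + 83)*(-7) = (-126 + 83)*(-7) = -43*(-7) = 301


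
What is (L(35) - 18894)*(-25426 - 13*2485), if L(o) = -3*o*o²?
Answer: 8516419389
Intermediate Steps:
L(o) = -3*o³
(L(35) - 18894)*(-25426 - 13*2485) = (-3*35³ - 18894)*(-25426 - 13*2485) = (-3*42875 - 18894)*(-25426 - 32305) = (-128625 - 18894)*(-57731) = -147519*(-57731) = 8516419389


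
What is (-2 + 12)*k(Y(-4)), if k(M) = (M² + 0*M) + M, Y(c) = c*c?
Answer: 2720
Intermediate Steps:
Y(c) = c²
k(M) = M + M² (k(M) = (M² + 0) + M = M² + M = M + M²)
(-2 + 12)*k(Y(-4)) = (-2 + 12)*((-4)²*(1 + (-4)²)) = 10*(16*(1 + 16)) = 10*(16*17) = 10*272 = 2720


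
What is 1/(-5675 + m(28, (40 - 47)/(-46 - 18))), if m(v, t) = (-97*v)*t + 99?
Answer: -16/93969 ≈ -0.00017027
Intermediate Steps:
m(v, t) = 99 - 97*t*v (m(v, t) = -97*t*v + 99 = 99 - 97*t*v)
1/(-5675 + m(28, (40 - 47)/(-46 - 18))) = 1/(-5675 + (99 - 97*(40 - 47)/(-46 - 18)*28)) = 1/(-5675 + (99 - 97*(-7/(-64))*28)) = 1/(-5675 + (99 - 97*(-7*(-1/64))*28)) = 1/(-5675 + (99 - 97*7/64*28)) = 1/(-5675 + (99 - 4753/16)) = 1/(-5675 - 3169/16) = 1/(-93969/16) = -16/93969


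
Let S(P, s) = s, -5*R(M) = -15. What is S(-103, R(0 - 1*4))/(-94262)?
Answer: -3/94262 ≈ -3.1826e-5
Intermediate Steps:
R(M) = 3 (R(M) = -1/5*(-15) = 3)
S(-103, R(0 - 1*4))/(-94262) = 3/(-94262) = 3*(-1/94262) = -3/94262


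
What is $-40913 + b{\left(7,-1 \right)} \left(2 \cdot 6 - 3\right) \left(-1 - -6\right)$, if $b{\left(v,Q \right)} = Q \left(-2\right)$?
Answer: $-40823$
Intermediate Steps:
$b{\left(v,Q \right)} = - 2 Q$
$-40913 + b{\left(7,-1 \right)} \left(2 \cdot 6 - 3\right) \left(-1 - -6\right) = -40913 + \left(-2\right) \left(-1\right) \left(2 \cdot 6 - 3\right) \left(-1 - -6\right) = -40913 + 2 \left(12 - 3\right) \left(-1 + 6\right) = -40913 + 2 \cdot 9 \cdot 5 = -40913 + 18 \cdot 5 = -40913 + 90 = -40823$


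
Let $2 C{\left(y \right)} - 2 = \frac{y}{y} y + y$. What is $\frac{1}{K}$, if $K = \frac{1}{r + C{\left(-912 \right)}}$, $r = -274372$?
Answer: $-275283$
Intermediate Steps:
$C{\left(y \right)} = 1 + y$ ($C{\left(y \right)} = 1 + \frac{\frac{y}{y} y + y}{2} = 1 + \frac{1 y + y}{2} = 1 + \frac{y + y}{2} = 1 + \frac{2 y}{2} = 1 + y$)
$K = - \frac{1}{275283}$ ($K = \frac{1}{-274372 + \left(1 - 912\right)} = \frac{1}{-274372 - 911} = \frac{1}{-275283} = - \frac{1}{275283} \approx -3.6326 \cdot 10^{-6}$)
$\frac{1}{K} = \frac{1}{- \frac{1}{275283}} = -275283$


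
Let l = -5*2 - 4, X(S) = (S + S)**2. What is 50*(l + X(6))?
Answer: 6500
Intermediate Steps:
X(S) = 4*S**2 (X(S) = (2*S)**2 = 4*S**2)
l = -14 (l = -10 - 4 = -14)
50*(l + X(6)) = 50*(-14 + 4*6**2) = 50*(-14 + 4*36) = 50*(-14 + 144) = 50*130 = 6500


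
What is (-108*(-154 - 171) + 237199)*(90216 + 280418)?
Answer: 100923267566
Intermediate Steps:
(-108*(-154 - 171) + 237199)*(90216 + 280418) = (-108*(-325) + 237199)*370634 = (35100 + 237199)*370634 = 272299*370634 = 100923267566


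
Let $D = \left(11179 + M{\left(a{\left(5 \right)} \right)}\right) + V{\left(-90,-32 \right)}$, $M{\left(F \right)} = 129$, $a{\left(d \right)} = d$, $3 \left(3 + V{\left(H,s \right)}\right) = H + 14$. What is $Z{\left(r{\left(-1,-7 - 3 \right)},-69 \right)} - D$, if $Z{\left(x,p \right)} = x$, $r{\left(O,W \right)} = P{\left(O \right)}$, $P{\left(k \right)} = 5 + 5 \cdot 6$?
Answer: $- \frac{33734}{3} \approx -11245.0$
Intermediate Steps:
$P{\left(k \right)} = 35$ ($P{\left(k \right)} = 5 + 30 = 35$)
$r{\left(O,W \right)} = 35$
$V{\left(H,s \right)} = \frac{5}{3} + \frac{H}{3}$ ($V{\left(H,s \right)} = -3 + \frac{H + 14}{3} = -3 + \frac{14 + H}{3} = -3 + \left(\frac{14}{3} + \frac{H}{3}\right) = \frac{5}{3} + \frac{H}{3}$)
$D = \frac{33839}{3}$ ($D = \left(11179 + 129\right) + \left(\frac{5}{3} + \frac{1}{3} \left(-90\right)\right) = 11308 + \left(\frac{5}{3} - 30\right) = 11308 - \frac{85}{3} = \frac{33839}{3} \approx 11280.0$)
$Z{\left(r{\left(-1,-7 - 3 \right)},-69 \right)} - D = 35 - \frac{33839}{3} = - \frac{33734}{3}$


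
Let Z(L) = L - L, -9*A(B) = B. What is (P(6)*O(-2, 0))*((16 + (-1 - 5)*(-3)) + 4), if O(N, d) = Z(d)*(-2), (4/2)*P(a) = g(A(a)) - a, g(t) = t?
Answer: 0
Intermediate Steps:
A(B) = -B/9
Z(L) = 0
P(a) = -5*a/9 (P(a) = (-a/9 - a)/2 = (-10*a/9)/2 = -5*a/9)
O(N, d) = 0 (O(N, d) = 0*(-2) = 0)
(P(6)*O(-2, 0))*((16 + (-1 - 5)*(-3)) + 4) = (-5/9*6*0)*((16 + (-1 - 5)*(-3)) + 4) = (-10/3*0)*((16 - 6*(-3)) + 4) = 0*((16 + 18) + 4) = 0*(34 + 4) = 0*38 = 0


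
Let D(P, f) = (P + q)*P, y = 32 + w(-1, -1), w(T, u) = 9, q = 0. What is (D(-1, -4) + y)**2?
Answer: 1764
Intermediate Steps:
y = 41 (y = 32 + 9 = 41)
D(P, f) = P**2 (D(P, f) = (P + 0)*P = P*P = P**2)
(D(-1, -4) + y)**2 = ((-1)**2 + 41)**2 = (1 + 41)**2 = 42**2 = 1764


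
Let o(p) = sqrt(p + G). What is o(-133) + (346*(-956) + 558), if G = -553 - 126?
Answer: -330218 + 2*I*sqrt(203) ≈ -3.3022e+5 + 28.496*I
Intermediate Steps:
G = -679
o(p) = sqrt(-679 + p) (o(p) = sqrt(p - 679) = sqrt(-679 + p))
o(-133) + (346*(-956) + 558) = sqrt(-679 - 133) + (346*(-956) + 558) = sqrt(-812) + (-330776 + 558) = 2*I*sqrt(203) - 330218 = -330218 + 2*I*sqrt(203)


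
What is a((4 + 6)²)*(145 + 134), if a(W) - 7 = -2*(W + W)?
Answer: -109647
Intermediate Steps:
a(W) = 7 - 4*W (a(W) = 7 - 2*(W + W) = 7 - 4*W)
a((4 + 6)²)*(145 + 134) = (7 - 4*(4 + 6)²)*(145 + 134) = (7 - 4*10²)*279 = (7 - 4*100)*279 = (7 - 400)*279 = -393*279 = -109647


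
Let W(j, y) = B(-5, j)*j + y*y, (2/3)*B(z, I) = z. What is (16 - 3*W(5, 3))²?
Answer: 41209/4 ≈ 10302.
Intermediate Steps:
B(z, I) = 3*z/2
W(j, y) = y² - 15*j/2 (W(j, y) = ((3/2)*(-5))*j + y*y = -15*j/2 + y² = y² - 15*j/2)
(16 - 3*W(5, 3))² = (16 - 3*(3² - 15/2*5))² = (16 - 3*(9 - 75/2))² = (16 - 3*(-57/2))² = (16 + 171/2)² = (203/2)² = 41209/4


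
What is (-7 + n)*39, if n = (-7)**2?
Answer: 1638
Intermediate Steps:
n = 49
(-7 + n)*39 = (-7 + 49)*39 = 42*39 = 1638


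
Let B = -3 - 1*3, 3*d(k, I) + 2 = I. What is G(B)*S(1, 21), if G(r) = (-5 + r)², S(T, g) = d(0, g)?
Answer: 2299/3 ≈ 766.33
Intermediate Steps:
d(k, I) = -⅔ + I/3
S(T, g) = -⅔ + g/3
B = -6 (B = -3 - 3 = -6)
G(B)*S(1, 21) = (-5 - 6)²*(-⅔ + (⅓)*21) = (-11)²*(-⅔ + 7) = 121*(19/3) = 2299/3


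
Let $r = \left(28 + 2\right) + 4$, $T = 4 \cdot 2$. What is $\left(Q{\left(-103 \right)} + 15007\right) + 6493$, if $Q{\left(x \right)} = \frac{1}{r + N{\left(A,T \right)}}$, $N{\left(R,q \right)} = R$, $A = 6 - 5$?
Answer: $\frac{752501}{35} \approx 21500.0$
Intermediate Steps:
$T = 8$
$r = 34$ ($r = 30 + 4 = 34$)
$A = 1$
$Q{\left(x \right)} = \frac{1}{35}$ ($Q{\left(x \right)} = \frac{1}{34 + 1} = \frac{1}{35}$)
$\left(Q{\left(-103 \right)} + 15007\right) + 6493 = \left(\frac{1}{35} + 15007\right) + 6493 = \frac{525246}{35} + 6493 = \frac{752501}{35}$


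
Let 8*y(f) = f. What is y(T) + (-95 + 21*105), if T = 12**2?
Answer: 2128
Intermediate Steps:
T = 144
y(f) = f/8
y(T) + (-95 + 21*105) = (1/8)*144 + (-95 + 21*105) = 18 + (-95 + 2205) = 18 + 2110 = 2128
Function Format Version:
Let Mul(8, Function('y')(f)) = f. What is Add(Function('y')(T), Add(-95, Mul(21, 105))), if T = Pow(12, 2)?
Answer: 2128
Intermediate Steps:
T = 144
Function('y')(f) = Mul(Rational(1, 8), f)
Add(Function('y')(T), Add(-95, Mul(21, 105))) = Add(Mul(Rational(1, 8), 144), Add(-95, Mul(21, 105))) = Add(18, Add(-95, 2205)) = Add(18, 2110) = 2128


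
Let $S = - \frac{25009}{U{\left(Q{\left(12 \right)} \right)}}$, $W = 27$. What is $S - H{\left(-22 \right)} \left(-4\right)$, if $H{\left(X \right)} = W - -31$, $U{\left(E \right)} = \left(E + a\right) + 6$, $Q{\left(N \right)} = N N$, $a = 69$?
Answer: $\frac{25799}{219} \approx 117.8$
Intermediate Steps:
$Q{\left(N \right)} = N^{2}$
$U{\left(E \right)} = 75 + E$ ($U{\left(E \right)} = \left(E + 69\right) + 6 = \left(69 + E\right) + 6 = 75 + E$)
$H{\left(X \right)} = 58$ ($H{\left(X \right)} = 27 - -31 = 27 + 31 = 58$)
$S = - \frac{25009}{219}$ ($S = - \frac{25009}{75 + 12^{2}} = - \frac{25009}{75 + 144} = - \frac{25009}{219} \approx -114.2$)
$S - H{\left(-22 \right)} \left(-4\right) = - \frac{25009}{219} - 58 \left(-4\right) = - \frac{25009}{219} - -232 = - \frac{25009}{219} + 232 = \frac{25799}{219}$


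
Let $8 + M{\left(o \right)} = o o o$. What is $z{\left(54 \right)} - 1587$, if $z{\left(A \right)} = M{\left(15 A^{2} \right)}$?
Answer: $83682825622405$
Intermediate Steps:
$M{\left(o \right)} = -8 + o^{3}$ ($M{\left(o \right)} = -8 + o o o = -8 + o^{2} o = -8 + o^{3}$)
$z{\left(A \right)} = -8 + 3375 A^{6}$ ($z{\left(A \right)} = -8 + \left(15 A^{2}\right)^{3} = -8 + 3375 A^{6}$)
$z{\left(54 \right)} - 1587 = \left(-8 + 3375 \cdot 54^{6}\right) - 1587 = \left(-8 + 3375 \cdot 24794911296\right) - 1587 = \left(-8 + 83682825624000\right) - 1587 = 83682825623992 - 1587 = 83682825622405$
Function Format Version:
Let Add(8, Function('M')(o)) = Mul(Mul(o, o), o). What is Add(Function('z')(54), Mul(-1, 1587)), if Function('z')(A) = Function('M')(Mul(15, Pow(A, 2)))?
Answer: 83682825622405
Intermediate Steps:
Function('M')(o) = Add(-8, Pow(o, 3)) (Function('M')(o) = Add(-8, Mul(Mul(o, o), o)) = Add(-8, Mul(Pow(o, 2), o)) = Add(-8, Pow(o, 3)))
Function('z')(A) = Add(-8, Mul(3375, Pow(A, 6))) (Function('z')(A) = Add(-8, Pow(Mul(15, Pow(A, 2)), 3)) = Add(-8, Mul(3375, Pow(A, 6))))
Add(Function('z')(54), Mul(-1, 1587)) = Add(Add(-8, Mul(3375, Pow(54, 6))), Mul(-1, 1587)) = Add(Add(-8, Mul(3375, 24794911296)), -1587) = Add(Add(-8, 83682825624000), -1587) = Add(83682825623992, -1587) = 83682825622405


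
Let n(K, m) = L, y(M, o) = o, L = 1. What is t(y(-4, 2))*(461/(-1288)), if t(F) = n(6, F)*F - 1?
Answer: -461/1288 ≈ -0.35792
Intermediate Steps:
n(K, m) = 1
t(F) = -1 + F (t(F) = 1*F - 1 = F - 1 = -1 + F)
t(y(-4, 2))*(461/(-1288)) = (-1 + 2)*(461/(-1288)) = 1*(461*(-1/1288)) = 1*(-461/1288) = -461/1288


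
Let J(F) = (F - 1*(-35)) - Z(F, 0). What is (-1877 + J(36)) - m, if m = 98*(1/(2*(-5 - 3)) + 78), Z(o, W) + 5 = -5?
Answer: -75471/8 ≈ -9433.9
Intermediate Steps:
Z(o, W) = -10 (Z(o, W) = -5 - 5 = -10)
J(F) = 45 + F (J(F) = (F - 1*(-35)) - 1*(-10) = (F + 35) + 10 = (35 + F) + 10 = 45 + F)
m = 61103/8 (m = 98*(1/(2*(-8)) + 78) = 98*(1/(-16) + 78) = 98*(-1/16 + 78) = 98*(1247/16) = 61103/8 ≈ 7637.9)
(-1877 + J(36)) - m = (-1877 + (45 + 36)) - 1*61103/8 = (-1877 + 81) - 61103/8 = -1796 - 61103/8 = -75471/8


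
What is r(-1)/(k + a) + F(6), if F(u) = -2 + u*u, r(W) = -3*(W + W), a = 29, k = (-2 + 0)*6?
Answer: 584/17 ≈ 34.353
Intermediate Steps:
k = -12 (k = -2*6 = -12)
r(W) = -6*W
F(u) = -2 + u**2
r(-1)/(k + a) + F(6) = (-6*(-1))/(-12 + 29) + (-2 + 6**2) = 6/17 + (-2 + 36) = (1/17)*6 + 34 = 6/17 + 34 = 584/17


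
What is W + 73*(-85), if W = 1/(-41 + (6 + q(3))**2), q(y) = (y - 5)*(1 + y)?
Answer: -229586/37 ≈ -6205.0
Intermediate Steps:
q(y) = (1 + y)*(-5 + y) (q(y) = (-5 + y)*(1 + y) = (1 + y)*(-5 + y))
W = -1/37 (W = 1/(-41 + (6 + (-5 + 3**2 - 4*3))**2) = 1/(-41 + (6 + (-5 + 9 - 12))**2) = 1/(-41 + (6 - 8)**2) = 1/(-41 + (-2)**2) = 1/(-41 + 4) = 1/(-37) = -1/37 ≈ -0.027027)
W + 73*(-85) = -1/37 + 73*(-85) = -1/37 - 6205 = -229586/37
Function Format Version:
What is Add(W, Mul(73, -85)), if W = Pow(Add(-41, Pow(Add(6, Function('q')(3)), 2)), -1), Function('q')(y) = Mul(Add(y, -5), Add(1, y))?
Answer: Rational(-229586, 37) ≈ -6205.0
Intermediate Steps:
Function('q')(y) = Mul(Add(1, y), Add(-5, y)) (Function('q')(y) = Mul(Add(-5, y), Add(1, y)) = Mul(Add(1, y), Add(-5, y)))
W = Rational(-1, 37) (W = Pow(Add(-41, Pow(Add(6, Add(-5, Pow(3, 2), Mul(-4, 3))), 2)), -1) = Pow(Add(-41, Pow(Add(6, Add(-5, 9, -12)), 2)), -1) = Pow(Add(-41, Pow(Add(6, -8), 2)), -1) = Pow(Add(-41, Pow(-2, 2)), -1) = Pow(Add(-41, 4), -1) = Pow(-37, -1) = Rational(-1, 37) ≈ -0.027027)
Add(W, Mul(73, -85)) = Add(Rational(-1, 37), Mul(73, -85)) = Add(Rational(-1, 37), -6205) = Rational(-229586, 37)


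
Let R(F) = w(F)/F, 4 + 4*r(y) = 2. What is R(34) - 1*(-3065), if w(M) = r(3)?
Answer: 208419/68 ≈ 3065.0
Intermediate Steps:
r(y) = -½ (r(y) = -1 + (¼)*2 = -1 + ½ = -½)
w(M) = -½
R(F) = -1/(2*F)
R(34) - 1*(-3065) = -½/34 - 1*(-3065) = -½*1/34 + 3065 = -1/68 + 3065 = 208419/68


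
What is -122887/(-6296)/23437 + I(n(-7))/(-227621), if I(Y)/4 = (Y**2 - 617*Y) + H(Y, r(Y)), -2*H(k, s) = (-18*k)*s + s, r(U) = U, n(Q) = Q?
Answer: -2812545864173/33587607261592 ≈ -0.083738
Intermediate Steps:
H(k, s) = -s/2 + 9*k*s (H(k, s) = -((-18*k)*s + s)/2 = -(-18*k*s + s)/2 = -(s - 18*k*s)/2 = -s/2 + 9*k*s)
I(Y) = -2468*Y + 4*Y**2 + 2*Y*(-1 + 18*Y) (I(Y) = 4*((Y**2 - 617*Y) + Y*(-1 + 18*Y)/2) = 4*(Y**2 - 617*Y + Y*(-1 + 18*Y)/2) = -2468*Y + 4*Y**2 + 2*Y*(-1 + 18*Y))
-122887/(-6296)/23437 + I(n(-7))/(-227621) = -122887/(-6296)/23437 + (10*(-7)*(-247 + 4*(-7)))/(-227621) = -122887*(-1/6296)*(1/23437) + (10*(-7)*(-247 - 28))*(-1/227621) = (122887/6296)*(1/23437) + (10*(-7)*(-275))*(-1/227621) = 122887/147559352 + 19250*(-1/227621) = 122887/147559352 - 19250/227621 = -2812545864173/33587607261592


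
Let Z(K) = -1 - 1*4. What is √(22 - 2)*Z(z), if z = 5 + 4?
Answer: -10*√5 ≈ -22.361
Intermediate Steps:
z = 9
Z(K) = -5 (Z(K) = -1 - 4 = -5)
√(22 - 2)*Z(z) = √(22 - 2)*(-5) = √20*(-5) = (2*√5)*(-5) = -10*√5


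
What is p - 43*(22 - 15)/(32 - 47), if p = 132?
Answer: 2281/15 ≈ 152.07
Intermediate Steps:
p - 43*(22 - 15)/(32 - 47) = 132 - 43*(22 - 15)/(32 - 47) = 132 - 301/(-15) = 132 - 301*(-1)/15 = 132 - 43*(-7/15) = 132 + 301/15 = 2281/15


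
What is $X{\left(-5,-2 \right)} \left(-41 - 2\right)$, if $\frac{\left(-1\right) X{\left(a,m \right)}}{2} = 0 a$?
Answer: $0$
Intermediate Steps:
$X{\left(a,m \right)} = 0$ ($X{\left(a,m \right)} = - 2 \cdot 0 a = \left(-2\right) 0 = 0$)
$X{\left(-5,-2 \right)} \left(-41 - 2\right) = 0 \left(-41 - 2\right) = 0 \left(-43\right) = 0$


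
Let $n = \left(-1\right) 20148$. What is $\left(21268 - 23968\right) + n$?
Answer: $-22848$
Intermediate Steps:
$n = -20148$
$\left(21268 - 23968\right) + n = \left(21268 - 23968\right) - 20148 = -2700 - 20148 = -22848$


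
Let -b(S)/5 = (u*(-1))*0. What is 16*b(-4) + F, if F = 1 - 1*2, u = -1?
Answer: -1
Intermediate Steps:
F = -1 (F = 1 - 2 = -1)
b(S) = 0 (b(S) = -5*(-1*(-1))*0 = -5*0 = 0)
16*b(-4) + F = 16*0 - 1 = 0 - 1 = -1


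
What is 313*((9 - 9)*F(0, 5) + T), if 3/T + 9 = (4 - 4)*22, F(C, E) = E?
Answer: -313/3 ≈ -104.33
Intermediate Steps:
T = -⅓ (T = 3/(-9 + (4 - 4)*22) = 3/(-9 + 0*22) = 3/(-9 + 0) = 3/(-9) = 3*(-⅑) = -⅓ ≈ -0.33333)
313*((9 - 9)*F(0, 5) + T) = 313*((9 - 9)*5 - ⅓) = 313*(0*5 - ⅓) = 313*(0 - ⅓) = 313*(-⅓) = -313/3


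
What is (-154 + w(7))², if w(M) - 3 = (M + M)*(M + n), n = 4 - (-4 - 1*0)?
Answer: 3481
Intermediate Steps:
n = 8 (n = 4 - (-4 + 0) = 4 - 1*(-4) = 4 + 4 = 8)
w(M) = 3 + 2*M*(8 + M) (w(M) = 3 + (M + M)*(M + 8) = 3 + (2*M)*(8 + M) = 3 + 2*M*(8 + M))
(-154 + w(7))² = (-154 + (3 + 2*7² + 16*7))² = (-154 + (3 + 2*49 + 112))² = (-154 + (3 + 98 + 112))² = (-154 + 213)² = 59² = 3481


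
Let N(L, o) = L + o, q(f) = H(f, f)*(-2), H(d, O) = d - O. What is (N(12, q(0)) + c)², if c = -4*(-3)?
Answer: 576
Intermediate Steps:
q(f) = 0 (q(f) = (f - f)*(-2) = 0*(-2) = 0)
c = 12
(N(12, q(0)) + c)² = ((12 + 0) + 12)² = (12 + 12)² = 24² = 576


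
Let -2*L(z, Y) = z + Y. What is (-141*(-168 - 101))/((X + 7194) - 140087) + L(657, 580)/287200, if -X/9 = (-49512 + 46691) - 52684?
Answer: 5333217269/52651227200 ≈ 0.10129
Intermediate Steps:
X = 499545 (X = -9*((-49512 + 46691) - 52684) = -9*(-2821 - 52684) = -9*(-55505) = 499545)
L(z, Y) = -Y/2 - z/2 (L(z, Y) = -(z + Y)/2 = -(Y + z)/2 = -Y/2 - z/2)
(-141*(-168 - 101))/((X + 7194) - 140087) + L(657, 580)/287200 = (-141*(-168 - 101))/((499545 + 7194) - 140087) + (-1/2*580 - 1/2*657)/287200 = (-141*(-269))/(506739 - 140087) + (-290 - 657/2)*(1/287200) = 37929/366652 - 1237/2*1/287200 = 37929*(1/366652) - 1237/574400 = 37929/366652 - 1237/574400 = 5333217269/52651227200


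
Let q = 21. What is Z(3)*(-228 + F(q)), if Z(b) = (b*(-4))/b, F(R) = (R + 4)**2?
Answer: -1588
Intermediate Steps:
F(R) = (4 + R)**2
Z(b) = -4 (Z(b) = (-4*b)/b = -4)
Z(3)*(-228 + F(q)) = -4*(-228 + (4 + 21)**2) = -4*(-228 + 25**2) = -4*(-228 + 625) = -4*397 = -1588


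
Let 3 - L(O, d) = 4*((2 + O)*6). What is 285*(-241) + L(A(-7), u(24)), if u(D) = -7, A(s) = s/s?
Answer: -68754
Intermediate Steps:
A(s) = 1
L(O, d) = -45 - 24*O (L(O, d) = 3 - 4*(2 + O)*6 = 3 - 4*(12 + 6*O) = 3 - (48 + 24*O) = 3 + (-48 - 24*O) = -45 - 24*O)
285*(-241) + L(A(-7), u(24)) = 285*(-241) + (-45 - 24*1) = -68685 + (-45 - 24) = -68685 - 69 = -68754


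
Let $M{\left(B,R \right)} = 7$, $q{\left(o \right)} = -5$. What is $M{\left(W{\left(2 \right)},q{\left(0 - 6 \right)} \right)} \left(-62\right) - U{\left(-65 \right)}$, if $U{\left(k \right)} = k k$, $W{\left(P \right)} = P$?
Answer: $-4659$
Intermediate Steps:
$U{\left(k \right)} = k^{2}$
$M{\left(W{\left(2 \right)},q{\left(0 - 6 \right)} \right)} \left(-62\right) - U{\left(-65 \right)} = 7 \left(-62\right) - \left(-65\right)^{2} = -434 - 4225 = -4659$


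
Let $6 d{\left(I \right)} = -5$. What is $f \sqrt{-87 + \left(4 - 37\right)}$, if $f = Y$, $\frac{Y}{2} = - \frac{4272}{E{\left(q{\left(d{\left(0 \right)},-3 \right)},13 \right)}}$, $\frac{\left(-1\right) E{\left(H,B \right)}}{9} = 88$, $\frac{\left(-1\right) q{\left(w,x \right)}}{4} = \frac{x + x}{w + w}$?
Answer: $\frac{712 i \sqrt{30}}{33} \approx 118.18 i$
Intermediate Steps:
$d{\left(I \right)} = - \frac{5}{6}$ ($d{\left(I \right)} = \frac{1}{6} \left(-5\right) = - \frac{5}{6}$)
$q{\left(w,x \right)} = - \frac{4 x}{w}$ ($q{\left(w,x \right)} = - 4 \frac{x + x}{w + w} = - 4 \frac{2 x}{2 w} = - 4 \cdot 2 x \frac{1}{2 w} = - 4 \frac{x}{w} = - \frac{4 x}{w}$)
$E{\left(H,B \right)} = -792$ ($E{\left(H,B \right)} = \left(-9\right) 88 = -792$)
$Y = \frac{356}{33}$ ($Y = 2 \left(- \frac{4272}{-792}\right) = 2 \left(\left(-4272\right) \left(- \frac{1}{792}\right)\right) = 2 \cdot \frac{178}{33} = \frac{356}{33} \approx 10.788$)
$f = \frac{356}{33} \approx 10.788$
$f \sqrt{-87 + \left(4 - 37\right)} = \frac{356 \sqrt{-87 + \left(4 - 37\right)}}{33} = \frac{356 \sqrt{-87 - 33}}{33} = \frac{356 \sqrt{-120}}{33} = \frac{356 \cdot 2 i \sqrt{30}}{33} = \frac{712 i \sqrt{30}}{33}$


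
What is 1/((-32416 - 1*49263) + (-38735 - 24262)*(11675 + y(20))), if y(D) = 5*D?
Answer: -1/741871354 ≈ -1.3479e-9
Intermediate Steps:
1/((-32416 - 1*49263) + (-38735 - 24262)*(11675 + y(20))) = 1/((-32416 - 1*49263) + (-38735 - 24262)*(11675 + 5*20)) = 1/((-32416 - 49263) - 62997*(11675 + 100)) = 1/(-81679 - 62997*11775) = 1/(-81679 - 741789675) = 1/(-741871354) = -1/741871354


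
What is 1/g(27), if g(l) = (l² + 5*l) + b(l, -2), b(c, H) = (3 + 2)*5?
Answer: 1/889 ≈ 0.0011249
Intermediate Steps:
b(c, H) = 25 (b(c, H) = 5*5 = 25)
g(l) = 25 + l² + 5*l (g(l) = (l² + 5*l) + 25 = 25 + l² + 5*l)
1/g(27) = 1/(25 + 27² + 5*27) = 1/(25 + 729 + 135) = 1/889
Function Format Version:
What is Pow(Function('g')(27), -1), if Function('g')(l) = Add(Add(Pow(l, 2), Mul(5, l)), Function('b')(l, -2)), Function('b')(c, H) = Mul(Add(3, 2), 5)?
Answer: Rational(1, 889) ≈ 0.0011249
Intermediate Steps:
Function('b')(c, H) = 25 (Function('b')(c, H) = Mul(5, 5) = 25)
Function('g')(l) = Add(25, Pow(l, 2), Mul(5, l)) (Function('g')(l) = Add(Add(Pow(l, 2), Mul(5, l)), 25) = Add(25, Pow(l, 2), Mul(5, l)))
Pow(Function('g')(27), -1) = Pow(Add(25, Pow(27, 2), Mul(5, 27)), -1) = Pow(Add(25, 729, 135), -1) = Pow(889, -1) = Rational(1, 889)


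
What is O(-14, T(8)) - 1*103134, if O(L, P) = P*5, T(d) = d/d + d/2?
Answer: -103109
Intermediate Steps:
T(d) = 1 + d/2 (T(d) = 1 + d*(1/2) = 1 + d/2)
O(L, P) = 5*P
O(-14, T(8)) - 1*103134 = 5*(1 + (1/2)*8) - 1*103134 = 5*(1 + 4) - 103134 = 5*5 - 103134 = 25 - 103134 = -103109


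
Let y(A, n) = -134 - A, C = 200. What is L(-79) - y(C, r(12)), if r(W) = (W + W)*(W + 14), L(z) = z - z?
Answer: 334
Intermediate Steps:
L(z) = 0
r(W) = 2*W*(14 + W) (r(W) = (2*W)*(14 + W) = 2*W*(14 + W))
L(-79) - y(C, r(12)) = 0 - (-134 - 1*200) = 0 - (-134 - 200) = 0 - 1*(-334) = 0 + 334 = 334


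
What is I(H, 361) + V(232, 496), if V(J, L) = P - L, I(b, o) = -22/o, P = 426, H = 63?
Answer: -25292/361 ≈ -70.061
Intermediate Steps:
V(J, L) = 426 - L
I(H, 361) + V(232, 496) = -22/361 + (426 - 1*496) = -22*1/361 + (426 - 496) = -22/361 - 70 = -25292/361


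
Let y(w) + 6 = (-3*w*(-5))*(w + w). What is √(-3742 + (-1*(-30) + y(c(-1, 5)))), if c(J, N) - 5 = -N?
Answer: 13*I*√22 ≈ 60.975*I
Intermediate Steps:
c(J, N) = 5 - N
y(w) = -6 + 30*w² (y(w) = -6 + (-3*w*(-5))*(w + w) = -6 + (15*w)*(2*w) = -6 + 30*w²)
√(-3742 + (-1*(-30) + y(c(-1, 5)))) = √(-3742 + (-1*(-30) + (-6 + 30*(5 - 1*5)²))) = √(-3742 + (30 + (-6 + 30*(5 - 5)²))) = √(-3742 + (30 + (-6 + 30*0²))) = √(-3742 + (30 + (-6 + 30*0))) = √(-3742 + (30 + (-6 + 0))) = √(-3742 + (30 - 6)) = √(-3742 + 24) = √(-3718) = 13*I*√22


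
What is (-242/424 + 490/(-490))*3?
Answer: -999/212 ≈ -4.7123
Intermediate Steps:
(-242/424 + 490/(-490))*3 = (-242*1/424 + 490*(-1/490))*3 = (-121/212 - 1)*3 = -333/212*3 = -999/212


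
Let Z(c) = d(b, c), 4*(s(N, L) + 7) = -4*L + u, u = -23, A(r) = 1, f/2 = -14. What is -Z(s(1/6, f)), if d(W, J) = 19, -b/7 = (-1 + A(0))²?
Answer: -19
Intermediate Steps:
f = -28 (f = 2*(-14) = -28)
b = 0 (b = -7*(-1 + 1)² = -7*0² = -7*0 = 0)
s(N, L) = -51/4 - L (s(N, L) = -7 + (-4*L - 23)/4 = -7 + (-23 - 4*L)/4 = -7 + (-23/4 - L) = -51/4 - L)
Z(c) = 19
-Z(s(1/6, f)) = -1*19 = -19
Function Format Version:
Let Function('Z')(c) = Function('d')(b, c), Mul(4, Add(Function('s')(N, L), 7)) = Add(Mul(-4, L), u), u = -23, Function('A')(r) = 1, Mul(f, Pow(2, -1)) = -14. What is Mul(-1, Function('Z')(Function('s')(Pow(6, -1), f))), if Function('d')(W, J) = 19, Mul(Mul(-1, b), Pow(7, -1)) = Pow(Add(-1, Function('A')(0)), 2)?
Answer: -19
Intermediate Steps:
f = -28 (f = Mul(2, -14) = -28)
b = 0 (b = Mul(-7, Pow(Add(-1, 1), 2)) = Mul(-7, Pow(0, 2)) = Mul(-7, 0) = 0)
Function('s')(N, L) = Add(Rational(-51, 4), Mul(-1, L)) (Function('s')(N, L) = Add(-7, Mul(Rational(1, 4), Add(Mul(-4, L), -23))) = Add(-7, Mul(Rational(1, 4), Add(-23, Mul(-4, L)))) = Add(-7, Add(Rational(-23, 4), Mul(-1, L))) = Add(Rational(-51, 4), Mul(-1, L)))
Function('Z')(c) = 19
Mul(-1, Function('Z')(Function('s')(Pow(6, -1), f))) = Mul(-1, 19) = -19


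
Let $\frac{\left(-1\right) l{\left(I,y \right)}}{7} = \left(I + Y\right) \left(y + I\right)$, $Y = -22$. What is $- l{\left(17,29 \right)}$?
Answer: $-1610$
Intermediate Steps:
$l{\left(I,y \right)} = - 7 \left(-22 + I\right) \left(I + y\right)$ ($l{\left(I,y \right)} = - 7 \left(I - 22\right) \left(y + I\right) = - 7 \left(-22 + I\right) \left(I + y\right)$)
$- l{\left(17,29 \right)} = - (- 7 \cdot 17^{2} + 154 \cdot 17 + 154 \cdot 29 - 119 \cdot 29) = - (\left(-7\right) 289 + 2618 + 4466 - 3451) = - (-2023 + 2618 + 4466 - 3451) = \left(-1\right) 1610 = -1610$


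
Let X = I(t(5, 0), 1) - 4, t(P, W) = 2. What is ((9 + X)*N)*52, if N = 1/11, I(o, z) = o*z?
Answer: 364/11 ≈ 33.091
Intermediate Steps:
N = 1/11 ≈ 0.090909
X = -2 (X = 2*1 - 4 = 2 - 4 = -2)
((9 + X)*N)*52 = ((9 - 2)*(1/11))*52 = (7*(1/11))*52 = (7/11)*52 = 364/11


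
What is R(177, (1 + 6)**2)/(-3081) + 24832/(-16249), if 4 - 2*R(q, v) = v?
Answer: -50761193/33375446 ≈ -1.5209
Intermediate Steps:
R(q, v) = 2 - v/2
R(177, (1 + 6)**2)/(-3081) + 24832/(-16249) = (2 - (1 + 6)**2/2)/(-3081) + 24832/(-16249) = (2 - 1/2*7**2)*(-1/3081) + 24832*(-1/16249) = (2 - 1/2*49)*(-1/3081) - 24832/16249 = (2 - 49/2)*(-1/3081) - 24832/16249 = -45/2*(-1/3081) - 24832/16249 = 15/2054 - 24832/16249 = -50761193/33375446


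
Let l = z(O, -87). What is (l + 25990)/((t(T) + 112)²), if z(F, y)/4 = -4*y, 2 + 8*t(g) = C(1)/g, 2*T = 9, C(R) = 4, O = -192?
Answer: 35487072/16216729 ≈ 2.1883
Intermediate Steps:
T = 9/2 (T = (½)*9 = 9/2 ≈ 4.5000)
t(g) = -¼ + 1/(2*g) (t(g) = -¼ + (4/g)/8 = -¼ + 1/(2*g))
z(F, y) = -16*y (z(F, y) = 4*(-4*y) = -16*y)
l = 1392 (l = -16*(-87) = 1392)
(l + 25990)/((t(T) + 112)²) = (1392 + 25990)/(((2 - 1*9/2)/(4*(9/2)) + 112)²) = 27382/(((¼)*(2/9)*(2 - 9/2) + 112)²) = 27382/(((¼)*(2/9)*(-5/2) + 112)²) = 27382/((-5/36 + 112)²) = 27382/((4027/36)²) = 27382/(16216729/1296) = 27382*(1296/16216729) = 35487072/16216729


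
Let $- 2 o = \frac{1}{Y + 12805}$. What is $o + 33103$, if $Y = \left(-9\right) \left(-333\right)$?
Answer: $\frac{1046187211}{31604} \approx 33103.0$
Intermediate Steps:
$Y = 2997$
$o = - \frac{1}{31604}$ ($o = - \frac{1}{2 \left(2997 + 12805\right)} = - \frac{1}{2 \cdot 15802} = \left(- \frac{1}{2}\right) \frac{1}{15802} = - \frac{1}{31604} \approx -3.1642 \cdot 10^{-5}$)
$o + 33103 = - \frac{1}{31604} + 33103 = \frac{1046187211}{31604}$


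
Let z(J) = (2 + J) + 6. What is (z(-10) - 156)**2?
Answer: 24964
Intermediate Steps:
z(J) = 8 + J
(z(-10) - 156)**2 = ((8 - 10) - 156)**2 = (-2 - 156)**2 = (-158)**2 = 24964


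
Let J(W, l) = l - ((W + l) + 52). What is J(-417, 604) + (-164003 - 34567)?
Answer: -198205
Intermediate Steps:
J(W, l) = -52 - W (J(W, l) = l - (52 + W + l) = l + (-52 - W - l) = -52 - W)
J(-417, 604) + (-164003 - 34567) = (-52 - 1*(-417)) + (-164003 - 34567) = (-52 + 417) - 198570 = 365 - 198570 = -198205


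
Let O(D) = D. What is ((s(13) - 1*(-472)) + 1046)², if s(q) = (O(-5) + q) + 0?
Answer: 2328676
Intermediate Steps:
s(q) = -5 + q (s(q) = (-5 + q) + 0 = -5 + q)
((s(13) - 1*(-472)) + 1046)² = (((-5 + 13) - 1*(-472)) + 1046)² = ((8 + 472) + 1046)² = (480 + 1046)² = 1526² = 2328676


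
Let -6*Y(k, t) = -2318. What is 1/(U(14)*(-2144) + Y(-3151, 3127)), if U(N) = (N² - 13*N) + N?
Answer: -3/178937 ≈ -1.6766e-5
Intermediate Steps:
U(N) = N² - 12*N
Y(k, t) = 1159/3 (Y(k, t) = -⅙*(-2318) = 1159/3)
1/(U(14)*(-2144) + Y(-3151, 3127)) = 1/((14*(-12 + 14))*(-2144) + 1159/3) = 1/((14*2)*(-2144) + 1159/3) = 1/(28*(-2144) + 1159/3) = 1/(-60032 + 1159/3) = 1/(-178937/3) = -3/178937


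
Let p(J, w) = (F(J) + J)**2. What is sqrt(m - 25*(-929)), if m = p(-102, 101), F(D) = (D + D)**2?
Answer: sqrt(1723435421) ≈ 41514.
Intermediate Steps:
F(D) = 4*D**2 (F(D) = (2*D)**2 = 4*D**2)
p(J, w) = (J + 4*J**2)**2 (p(J, w) = (4*J**2 + J)**2 = (J + 4*J**2)**2)
m = 1723412196 (m = (-102)**2*(1 + 4*(-102))**2 = 10404*(1 - 408)**2 = 10404*(-407)**2 = 10404*165649 = 1723412196)
sqrt(m - 25*(-929)) = sqrt(1723412196 - 25*(-929)) = sqrt(1723412196 + 23225) = sqrt(1723435421)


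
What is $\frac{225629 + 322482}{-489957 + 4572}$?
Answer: $- \frac{548111}{485385} \approx -1.1292$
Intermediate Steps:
$\frac{225629 + 322482}{-489957 + 4572} = \frac{548111}{-485385} = 548111 \left(- \frac{1}{485385}\right) = - \frac{548111}{485385}$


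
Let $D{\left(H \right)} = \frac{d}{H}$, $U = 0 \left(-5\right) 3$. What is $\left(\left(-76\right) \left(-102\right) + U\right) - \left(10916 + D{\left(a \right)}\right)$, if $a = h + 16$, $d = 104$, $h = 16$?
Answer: $- \frac{12669}{4} \approx -3167.3$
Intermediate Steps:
$a = 32$ ($a = 16 + 16 = 32$)
$U = 0$ ($U = 0 \cdot 3 = 0$)
$D{\left(H \right)} = \frac{104}{H}$
$\left(\left(-76\right) \left(-102\right) + U\right) - \left(10916 + D{\left(a \right)}\right) = \left(\left(-76\right) \left(-102\right) + 0\right) - \left(10916 + \frac{104}{32}\right) = \left(7752 + 0\right) - \left(10916 + 104 \cdot \frac{1}{32}\right) = 7752 - \frac{43677}{4} = - \frac{12669}{4}$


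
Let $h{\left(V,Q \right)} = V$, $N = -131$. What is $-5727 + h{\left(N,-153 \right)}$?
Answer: $-5858$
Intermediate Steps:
$-5727 + h{\left(N,-153 \right)} = -5727 - 131 = -5858$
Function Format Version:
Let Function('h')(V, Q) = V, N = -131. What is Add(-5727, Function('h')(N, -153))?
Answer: -5858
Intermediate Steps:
Add(-5727, Function('h')(N, -153)) = Add(-5727, -131) = -5858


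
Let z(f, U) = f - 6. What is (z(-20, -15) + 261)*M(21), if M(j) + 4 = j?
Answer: 3995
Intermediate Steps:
M(j) = -4 + j
z(f, U) = -6 + f
(z(-20, -15) + 261)*M(21) = ((-6 - 20) + 261)*(-4 + 21) = (-26 + 261)*17 = 235*17 = 3995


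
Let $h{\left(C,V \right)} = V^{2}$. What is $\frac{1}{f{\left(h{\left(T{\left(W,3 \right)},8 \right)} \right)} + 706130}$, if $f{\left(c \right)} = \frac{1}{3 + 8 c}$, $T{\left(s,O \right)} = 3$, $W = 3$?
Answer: $\frac{515}{363656951} \approx 1.4162 \cdot 10^{-6}$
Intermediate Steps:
$\frac{1}{f{\left(h{\left(T{\left(W,3 \right)},8 \right)} \right)} + 706130} = \frac{1}{\frac{1}{3 + 8 \cdot 8^{2}} + 706130} = \frac{1}{\frac{1}{3 + 8 \cdot 64} + 706130} = \frac{1}{\frac{1}{3 + 512} + 706130} = \frac{1}{\frac{1}{515} + 706130} = \frac{1}{\frac{363656951}{515}} = \frac{515}{363656951}$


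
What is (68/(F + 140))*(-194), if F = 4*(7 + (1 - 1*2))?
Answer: -3298/41 ≈ -80.439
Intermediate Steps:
F = 24 (F = 4*(7 + (1 - 2)) = 4*(7 - 1) = 4*6 = 24)
(68/(F + 140))*(-194) = (68/(24 + 140))*(-194) = (68/164)*(-194) = (68*(1/164))*(-194) = (17/41)*(-194) = -3298/41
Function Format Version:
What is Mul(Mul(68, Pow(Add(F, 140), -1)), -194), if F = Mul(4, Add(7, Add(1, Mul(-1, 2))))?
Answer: Rational(-3298, 41) ≈ -80.439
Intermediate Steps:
F = 24 (F = Mul(4, Add(7, Add(1, -2))) = Mul(4, Add(7, -1)) = Mul(4, 6) = 24)
Mul(Mul(68, Pow(Add(F, 140), -1)), -194) = Mul(Mul(68, Pow(Add(24, 140), -1)), -194) = Mul(Mul(68, Pow(164, -1)), -194) = Mul(Mul(68, Rational(1, 164)), -194) = Mul(Rational(17, 41), -194) = Rational(-3298, 41)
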